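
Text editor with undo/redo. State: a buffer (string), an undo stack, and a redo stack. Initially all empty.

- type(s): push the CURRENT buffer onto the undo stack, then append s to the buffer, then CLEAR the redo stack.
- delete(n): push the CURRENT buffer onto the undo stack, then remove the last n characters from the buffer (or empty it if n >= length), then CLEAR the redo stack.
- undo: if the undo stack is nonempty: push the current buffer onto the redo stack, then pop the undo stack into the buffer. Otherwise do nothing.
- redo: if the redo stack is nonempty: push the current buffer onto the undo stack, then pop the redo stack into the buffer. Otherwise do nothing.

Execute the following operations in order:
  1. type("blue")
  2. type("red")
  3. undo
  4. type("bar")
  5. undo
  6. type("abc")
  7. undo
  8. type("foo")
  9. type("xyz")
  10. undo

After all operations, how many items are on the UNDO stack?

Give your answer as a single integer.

Answer: 2

Derivation:
After op 1 (type): buf='blue' undo_depth=1 redo_depth=0
After op 2 (type): buf='bluered' undo_depth=2 redo_depth=0
After op 3 (undo): buf='blue' undo_depth=1 redo_depth=1
After op 4 (type): buf='bluebar' undo_depth=2 redo_depth=0
After op 5 (undo): buf='blue' undo_depth=1 redo_depth=1
After op 6 (type): buf='blueabc' undo_depth=2 redo_depth=0
After op 7 (undo): buf='blue' undo_depth=1 redo_depth=1
After op 8 (type): buf='bluefoo' undo_depth=2 redo_depth=0
After op 9 (type): buf='bluefooxyz' undo_depth=3 redo_depth=0
After op 10 (undo): buf='bluefoo' undo_depth=2 redo_depth=1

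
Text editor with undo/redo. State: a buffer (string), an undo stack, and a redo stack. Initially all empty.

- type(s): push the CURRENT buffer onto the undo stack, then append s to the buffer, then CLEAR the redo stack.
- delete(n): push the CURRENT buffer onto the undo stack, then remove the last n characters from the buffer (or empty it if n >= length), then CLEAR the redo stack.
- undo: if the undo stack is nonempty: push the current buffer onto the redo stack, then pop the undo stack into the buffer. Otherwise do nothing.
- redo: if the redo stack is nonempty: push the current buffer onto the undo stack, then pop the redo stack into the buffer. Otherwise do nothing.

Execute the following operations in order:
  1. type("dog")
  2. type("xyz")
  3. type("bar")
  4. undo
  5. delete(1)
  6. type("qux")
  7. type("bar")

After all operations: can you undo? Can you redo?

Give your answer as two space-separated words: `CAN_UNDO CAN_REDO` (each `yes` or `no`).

Answer: yes no

Derivation:
After op 1 (type): buf='dog' undo_depth=1 redo_depth=0
After op 2 (type): buf='dogxyz' undo_depth=2 redo_depth=0
After op 3 (type): buf='dogxyzbar' undo_depth=3 redo_depth=0
After op 4 (undo): buf='dogxyz' undo_depth=2 redo_depth=1
After op 5 (delete): buf='dogxy' undo_depth=3 redo_depth=0
After op 6 (type): buf='dogxyqux' undo_depth=4 redo_depth=0
After op 7 (type): buf='dogxyquxbar' undo_depth=5 redo_depth=0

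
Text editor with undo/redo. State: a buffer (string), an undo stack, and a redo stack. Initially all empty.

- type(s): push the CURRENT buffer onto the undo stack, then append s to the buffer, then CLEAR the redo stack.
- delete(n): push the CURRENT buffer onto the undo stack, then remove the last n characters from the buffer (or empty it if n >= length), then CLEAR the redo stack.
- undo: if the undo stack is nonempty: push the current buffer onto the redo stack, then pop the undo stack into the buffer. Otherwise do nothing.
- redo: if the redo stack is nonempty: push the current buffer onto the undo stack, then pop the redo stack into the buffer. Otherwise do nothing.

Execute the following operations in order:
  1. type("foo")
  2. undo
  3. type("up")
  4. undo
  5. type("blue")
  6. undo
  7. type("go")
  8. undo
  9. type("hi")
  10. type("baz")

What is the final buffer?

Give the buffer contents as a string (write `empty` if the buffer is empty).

Answer: hibaz

Derivation:
After op 1 (type): buf='foo' undo_depth=1 redo_depth=0
After op 2 (undo): buf='(empty)' undo_depth=0 redo_depth=1
After op 3 (type): buf='up' undo_depth=1 redo_depth=0
After op 4 (undo): buf='(empty)' undo_depth=0 redo_depth=1
After op 5 (type): buf='blue' undo_depth=1 redo_depth=0
After op 6 (undo): buf='(empty)' undo_depth=0 redo_depth=1
After op 7 (type): buf='go' undo_depth=1 redo_depth=0
After op 8 (undo): buf='(empty)' undo_depth=0 redo_depth=1
After op 9 (type): buf='hi' undo_depth=1 redo_depth=0
After op 10 (type): buf='hibaz' undo_depth=2 redo_depth=0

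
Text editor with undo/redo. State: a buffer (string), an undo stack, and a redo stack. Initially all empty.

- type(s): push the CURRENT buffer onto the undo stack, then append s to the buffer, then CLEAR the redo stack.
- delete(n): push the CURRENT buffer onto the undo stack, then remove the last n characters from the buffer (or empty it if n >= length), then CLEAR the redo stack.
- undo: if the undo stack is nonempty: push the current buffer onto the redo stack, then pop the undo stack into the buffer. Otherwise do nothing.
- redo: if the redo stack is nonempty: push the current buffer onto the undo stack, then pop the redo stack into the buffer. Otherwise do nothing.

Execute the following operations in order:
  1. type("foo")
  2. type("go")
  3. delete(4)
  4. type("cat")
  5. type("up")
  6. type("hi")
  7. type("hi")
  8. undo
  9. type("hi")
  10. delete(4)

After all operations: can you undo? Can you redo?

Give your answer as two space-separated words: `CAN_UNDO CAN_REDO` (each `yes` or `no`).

Answer: yes no

Derivation:
After op 1 (type): buf='foo' undo_depth=1 redo_depth=0
After op 2 (type): buf='foogo' undo_depth=2 redo_depth=0
After op 3 (delete): buf='f' undo_depth=3 redo_depth=0
After op 4 (type): buf='fcat' undo_depth=4 redo_depth=0
After op 5 (type): buf='fcatup' undo_depth=5 redo_depth=0
After op 6 (type): buf='fcatuphi' undo_depth=6 redo_depth=0
After op 7 (type): buf='fcatuphihi' undo_depth=7 redo_depth=0
After op 8 (undo): buf='fcatuphi' undo_depth=6 redo_depth=1
After op 9 (type): buf='fcatuphihi' undo_depth=7 redo_depth=0
After op 10 (delete): buf='fcatup' undo_depth=8 redo_depth=0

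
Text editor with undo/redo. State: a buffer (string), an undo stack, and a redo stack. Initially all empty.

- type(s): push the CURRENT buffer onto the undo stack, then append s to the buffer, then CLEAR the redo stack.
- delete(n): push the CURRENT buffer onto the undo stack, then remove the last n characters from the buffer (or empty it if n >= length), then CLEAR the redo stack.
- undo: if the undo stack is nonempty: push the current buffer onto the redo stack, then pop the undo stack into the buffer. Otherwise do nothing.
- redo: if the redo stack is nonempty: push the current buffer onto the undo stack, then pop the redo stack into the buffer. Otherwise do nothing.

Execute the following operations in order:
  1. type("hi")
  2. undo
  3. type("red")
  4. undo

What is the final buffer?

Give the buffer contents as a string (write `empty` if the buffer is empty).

Answer: empty

Derivation:
After op 1 (type): buf='hi' undo_depth=1 redo_depth=0
After op 2 (undo): buf='(empty)' undo_depth=0 redo_depth=1
After op 3 (type): buf='red' undo_depth=1 redo_depth=0
After op 4 (undo): buf='(empty)' undo_depth=0 redo_depth=1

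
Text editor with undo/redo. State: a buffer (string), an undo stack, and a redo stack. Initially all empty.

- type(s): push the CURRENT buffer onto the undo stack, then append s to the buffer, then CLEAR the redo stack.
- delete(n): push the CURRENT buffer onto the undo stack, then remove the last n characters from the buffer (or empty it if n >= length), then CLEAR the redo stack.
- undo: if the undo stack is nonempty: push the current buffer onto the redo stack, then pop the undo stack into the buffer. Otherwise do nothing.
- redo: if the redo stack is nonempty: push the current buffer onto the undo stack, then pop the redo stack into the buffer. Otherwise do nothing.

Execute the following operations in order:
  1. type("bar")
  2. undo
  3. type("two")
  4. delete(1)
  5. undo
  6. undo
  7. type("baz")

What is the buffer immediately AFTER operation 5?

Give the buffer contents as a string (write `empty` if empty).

After op 1 (type): buf='bar' undo_depth=1 redo_depth=0
After op 2 (undo): buf='(empty)' undo_depth=0 redo_depth=1
After op 3 (type): buf='two' undo_depth=1 redo_depth=0
After op 4 (delete): buf='tw' undo_depth=2 redo_depth=0
After op 5 (undo): buf='two' undo_depth=1 redo_depth=1

Answer: two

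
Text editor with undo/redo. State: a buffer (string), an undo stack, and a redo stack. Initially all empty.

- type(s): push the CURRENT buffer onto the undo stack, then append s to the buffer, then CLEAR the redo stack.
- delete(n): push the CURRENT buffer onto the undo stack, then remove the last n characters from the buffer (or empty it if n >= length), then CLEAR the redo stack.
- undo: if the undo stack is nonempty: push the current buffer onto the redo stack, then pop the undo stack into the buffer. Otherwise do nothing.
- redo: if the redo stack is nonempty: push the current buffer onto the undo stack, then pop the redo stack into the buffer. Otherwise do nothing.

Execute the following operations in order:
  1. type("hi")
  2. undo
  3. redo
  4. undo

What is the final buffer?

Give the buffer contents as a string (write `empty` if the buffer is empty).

Answer: empty

Derivation:
After op 1 (type): buf='hi' undo_depth=1 redo_depth=0
After op 2 (undo): buf='(empty)' undo_depth=0 redo_depth=1
After op 3 (redo): buf='hi' undo_depth=1 redo_depth=0
After op 4 (undo): buf='(empty)' undo_depth=0 redo_depth=1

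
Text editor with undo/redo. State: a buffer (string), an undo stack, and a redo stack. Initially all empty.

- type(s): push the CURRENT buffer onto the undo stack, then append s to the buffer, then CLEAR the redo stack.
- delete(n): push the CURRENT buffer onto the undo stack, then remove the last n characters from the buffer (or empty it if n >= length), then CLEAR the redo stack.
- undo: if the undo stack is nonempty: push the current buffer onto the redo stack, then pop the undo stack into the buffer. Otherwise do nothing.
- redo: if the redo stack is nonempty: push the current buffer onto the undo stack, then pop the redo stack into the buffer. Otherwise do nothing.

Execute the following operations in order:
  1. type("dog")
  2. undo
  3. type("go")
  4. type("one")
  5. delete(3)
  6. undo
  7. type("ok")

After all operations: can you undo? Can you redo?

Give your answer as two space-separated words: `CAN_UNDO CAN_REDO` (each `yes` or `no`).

After op 1 (type): buf='dog' undo_depth=1 redo_depth=0
After op 2 (undo): buf='(empty)' undo_depth=0 redo_depth=1
After op 3 (type): buf='go' undo_depth=1 redo_depth=0
After op 4 (type): buf='goone' undo_depth=2 redo_depth=0
After op 5 (delete): buf='go' undo_depth=3 redo_depth=0
After op 6 (undo): buf='goone' undo_depth=2 redo_depth=1
After op 7 (type): buf='gooneok' undo_depth=3 redo_depth=0

Answer: yes no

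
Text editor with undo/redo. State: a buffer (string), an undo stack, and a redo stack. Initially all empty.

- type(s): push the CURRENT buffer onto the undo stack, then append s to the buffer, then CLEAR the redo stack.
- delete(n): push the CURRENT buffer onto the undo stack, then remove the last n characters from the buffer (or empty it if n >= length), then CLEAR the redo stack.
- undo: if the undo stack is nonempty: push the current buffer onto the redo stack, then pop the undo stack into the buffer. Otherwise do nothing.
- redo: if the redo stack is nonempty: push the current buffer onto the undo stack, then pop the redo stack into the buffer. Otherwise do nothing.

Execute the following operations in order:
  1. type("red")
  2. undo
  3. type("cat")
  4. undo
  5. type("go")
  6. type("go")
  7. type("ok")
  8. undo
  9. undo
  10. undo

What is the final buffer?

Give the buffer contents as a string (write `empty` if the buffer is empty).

After op 1 (type): buf='red' undo_depth=1 redo_depth=0
After op 2 (undo): buf='(empty)' undo_depth=0 redo_depth=1
After op 3 (type): buf='cat' undo_depth=1 redo_depth=0
After op 4 (undo): buf='(empty)' undo_depth=0 redo_depth=1
After op 5 (type): buf='go' undo_depth=1 redo_depth=0
After op 6 (type): buf='gogo' undo_depth=2 redo_depth=0
After op 7 (type): buf='gogook' undo_depth=3 redo_depth=0
After op 8 (undo): buf='gogo' undo_depth=2 redo_depth=1
After op 9 (undo): buf='go' undo_depth=1 redo_depth=2
After op 10 (undo): buf='(empty)' undo_depth=0 redo_depth=3

Answer: empty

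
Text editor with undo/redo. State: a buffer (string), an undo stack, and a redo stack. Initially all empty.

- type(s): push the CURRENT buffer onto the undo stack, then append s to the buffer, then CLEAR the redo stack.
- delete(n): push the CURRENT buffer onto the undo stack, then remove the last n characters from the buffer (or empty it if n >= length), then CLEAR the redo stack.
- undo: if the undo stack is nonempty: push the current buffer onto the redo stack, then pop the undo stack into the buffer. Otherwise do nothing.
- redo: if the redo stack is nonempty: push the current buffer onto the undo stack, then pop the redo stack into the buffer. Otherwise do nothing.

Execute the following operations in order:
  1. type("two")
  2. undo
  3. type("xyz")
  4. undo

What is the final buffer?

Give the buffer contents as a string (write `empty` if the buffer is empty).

Answer: empty

Derivation:
After op 1 (type): buf='two' undo_depth=1 redo_depth=0
After op 2 (undo): buf='(empty)' undo_depth=0 redo_depth=1
After op 3 (type): buf='xyz' undo_depth=1 redo_depth=0
After op 4 (undo): buf='(empty)' undo_depth=0 redo_depth=1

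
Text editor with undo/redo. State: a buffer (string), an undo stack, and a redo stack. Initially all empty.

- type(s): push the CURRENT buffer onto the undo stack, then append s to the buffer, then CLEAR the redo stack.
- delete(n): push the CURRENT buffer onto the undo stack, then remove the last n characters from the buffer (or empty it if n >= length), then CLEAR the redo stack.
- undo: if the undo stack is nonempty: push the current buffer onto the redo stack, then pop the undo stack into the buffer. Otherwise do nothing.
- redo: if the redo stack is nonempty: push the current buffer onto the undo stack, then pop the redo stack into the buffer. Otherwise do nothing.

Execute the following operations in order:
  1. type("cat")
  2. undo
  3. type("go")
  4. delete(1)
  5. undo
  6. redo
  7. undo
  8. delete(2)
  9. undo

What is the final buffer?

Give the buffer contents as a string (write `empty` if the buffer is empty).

Answer: go

Derivation:
After op 1 (type): buf='cat' undo_depth=1 redo_depth=0
After op 2 (undo): buf='(empty)' undo_depth=0 redo_depth=1
After op 3 (type): buf='go' undo_depth=1 redo_depth=0
After op 4 (delete): buf='g' undo_depth=2 redo_depth=0
After op 5 (undo): buf='go' undo_depth=1 redo_depth=1
After op 6 (redo): buf='g' undo_depth=2 redo_depth=0
After op 7 (undo): buf='go' undo_depth=1 redo_depth=1
After op 8 (delete): buf='(empty)' undo_depth=2 redo_depth=0
After op 9 (undo): buf='go' undo_depth=1 redo_depth=1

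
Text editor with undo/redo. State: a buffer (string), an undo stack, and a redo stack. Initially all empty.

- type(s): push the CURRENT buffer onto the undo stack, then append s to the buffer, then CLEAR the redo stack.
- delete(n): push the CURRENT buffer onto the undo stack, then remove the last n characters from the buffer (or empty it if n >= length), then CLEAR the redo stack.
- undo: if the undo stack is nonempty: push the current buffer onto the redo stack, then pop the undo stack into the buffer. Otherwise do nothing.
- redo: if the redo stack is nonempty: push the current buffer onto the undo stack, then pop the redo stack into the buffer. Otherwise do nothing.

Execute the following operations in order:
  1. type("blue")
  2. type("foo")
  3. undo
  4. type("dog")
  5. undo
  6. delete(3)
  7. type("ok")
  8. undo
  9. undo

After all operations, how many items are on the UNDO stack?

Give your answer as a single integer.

Answer: 1

Derivation:
After op 1 (type): buf='blue' undo_depth=1 redo_depth=0
After op 2 (type): buf='bluefoo' undo_depth=2 redo_depth=0
After op 3 (undo): buf='blue' undo_depth=1 redo_depth=1
After op 4 (type): buf='bluedog' undo_depth=2 redo_depth=0
After op 5 (undo): buf='blue' undo_depth=1 redo_depth=1
After op 6 (delete): buf='b' undo_depth=2 redo_depth=0
After op 7 (type): buf='bok' undo_depth=3 redo_depth=0
After op 8 (undo): buf='b' undo_depth=2 redo_depth=1
After op 9 (undo): buf='blue' undo_depth=1 redo_depth=2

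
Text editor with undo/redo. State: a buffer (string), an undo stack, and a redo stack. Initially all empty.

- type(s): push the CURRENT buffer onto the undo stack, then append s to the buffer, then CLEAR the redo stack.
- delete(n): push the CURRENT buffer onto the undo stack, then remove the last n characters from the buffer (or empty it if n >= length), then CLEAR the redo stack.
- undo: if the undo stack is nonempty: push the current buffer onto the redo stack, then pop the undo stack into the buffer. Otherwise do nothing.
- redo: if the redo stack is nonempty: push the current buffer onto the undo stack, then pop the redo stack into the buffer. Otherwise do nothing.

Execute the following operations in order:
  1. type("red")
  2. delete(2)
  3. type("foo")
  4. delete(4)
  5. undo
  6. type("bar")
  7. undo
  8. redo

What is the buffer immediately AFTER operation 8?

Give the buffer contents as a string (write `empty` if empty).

Answer: rfoobar

Derivation:
After op 1 (type): buf='red' undo_depth=1 redo_depth=0
After op 2 (delete): buf='r' undo_depth=2 redo_depth=0
After op 3 (type): buf='rfoo' undo_depth=3 redo_depth=0
After op 4 (delete): buf='(empty)' undo_depth=4 redo_depth=0
After op 5 (undo): buf='rfoo' undo_depth=3 redo_depth=1
After op 6 (type): buf='rfoobar' undo_depth=4 redo_depth=0
After op 7 (undo): buf='rfoo' undo_depth=3 redo_depth=1
After op 8 (redo): buf='rfoobar' undo_depth=4 redo_depth=0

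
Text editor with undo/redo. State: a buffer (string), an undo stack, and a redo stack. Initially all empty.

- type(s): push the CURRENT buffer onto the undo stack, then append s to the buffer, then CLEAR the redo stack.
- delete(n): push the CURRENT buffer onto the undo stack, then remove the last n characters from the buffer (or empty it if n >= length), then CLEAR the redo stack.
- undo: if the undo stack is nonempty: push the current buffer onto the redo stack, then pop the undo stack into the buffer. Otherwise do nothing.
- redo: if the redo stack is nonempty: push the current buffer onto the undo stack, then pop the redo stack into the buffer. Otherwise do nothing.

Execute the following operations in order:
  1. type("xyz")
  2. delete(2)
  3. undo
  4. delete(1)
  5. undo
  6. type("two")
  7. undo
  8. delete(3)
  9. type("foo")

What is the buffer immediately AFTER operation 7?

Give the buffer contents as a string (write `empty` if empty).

After op 1 (type): buf='xyz' undo_depth=1 redo_depth=0
After op 2 (delete): buf='x' undo_depth=2 redo_depth=0
After op 3 (undo): buf='xyz' undo_depth=1 redo_depth=1
After op 4 (delete): buf='xy' undo_depth=2 redo_depth=0
After op 5 (undo): buf='xyz' undo_depth=1 redo_depth=1
After op 6 (type): buf='xyztwo' undo_depth=2 redo_depth=0
After op 7 (undo): buf='xyz' undo_depth=1 redo_depth=1

Answer: xyz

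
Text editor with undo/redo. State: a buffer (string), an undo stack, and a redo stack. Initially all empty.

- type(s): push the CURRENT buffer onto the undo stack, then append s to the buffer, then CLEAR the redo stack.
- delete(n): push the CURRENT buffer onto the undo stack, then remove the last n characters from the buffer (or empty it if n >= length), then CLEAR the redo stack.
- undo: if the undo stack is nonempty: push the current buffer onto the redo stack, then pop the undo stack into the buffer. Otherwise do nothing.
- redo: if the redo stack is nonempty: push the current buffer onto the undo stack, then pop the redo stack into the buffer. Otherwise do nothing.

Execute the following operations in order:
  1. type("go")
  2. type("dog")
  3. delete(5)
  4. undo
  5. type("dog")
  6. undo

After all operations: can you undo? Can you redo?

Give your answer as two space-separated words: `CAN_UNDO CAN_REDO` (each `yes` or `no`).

After op 1 (type): buf='go' undo_depth=1 redo_depth=0
After op 2 (type): buf='godog' undo_depth=2 redo_depth=0
After op 3 (delete): buf='(empty)' undo_depth=3 redo_depth=0
After op 4 (undo): buf='godog' undo_depth=2 redo_depth=1
After op 5 (type): buf='godogdog' undo_depth=3 redo_depth=0
After op 6 (undo): buf='godog' undo_depth=2 redo_depth=1

Answer: yes yes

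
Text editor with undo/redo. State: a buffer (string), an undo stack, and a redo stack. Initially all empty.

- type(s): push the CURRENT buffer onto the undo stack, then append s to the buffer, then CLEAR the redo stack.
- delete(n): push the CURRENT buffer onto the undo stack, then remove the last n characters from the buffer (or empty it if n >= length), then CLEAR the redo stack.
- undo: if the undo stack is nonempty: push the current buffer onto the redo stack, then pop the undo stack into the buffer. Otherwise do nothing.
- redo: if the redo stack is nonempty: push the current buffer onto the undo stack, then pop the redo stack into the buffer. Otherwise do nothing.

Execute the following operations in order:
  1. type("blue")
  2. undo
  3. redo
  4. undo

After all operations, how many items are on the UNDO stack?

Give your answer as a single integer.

Answer: 0

Derivation:
After op 1 (type): buf='blue' undo_depth=1 redo_depth=0
After op 2 (undo): buf='(empty)' undo_depth=0 redo_depth=1
After op 3 (redo): buf='blue' undo_depth=1 redo_depth=0
After op 4 (undo): buf='(empty)' undo_depth=0 redo_depth=1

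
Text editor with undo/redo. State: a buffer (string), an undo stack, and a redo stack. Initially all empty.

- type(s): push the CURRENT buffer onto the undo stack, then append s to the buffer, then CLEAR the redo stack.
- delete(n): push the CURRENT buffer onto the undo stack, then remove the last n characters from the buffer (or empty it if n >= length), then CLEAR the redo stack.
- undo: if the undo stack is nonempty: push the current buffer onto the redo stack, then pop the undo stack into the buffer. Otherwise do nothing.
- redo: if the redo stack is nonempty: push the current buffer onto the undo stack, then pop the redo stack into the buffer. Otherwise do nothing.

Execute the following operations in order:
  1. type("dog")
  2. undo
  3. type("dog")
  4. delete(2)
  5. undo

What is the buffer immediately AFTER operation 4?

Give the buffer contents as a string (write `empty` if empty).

Answer: d

Derivation:
After op 1 (type): buf='dog' undo_depth=1 redo_depth=0
After op 2 (undo): buf='(empty)' undo_depth=0 redo_depth=1
After op 3 (type): buf='dog' undo_depth=1 redo_depth=0
After op 4 (delete): buf='d' undo_depth=2 redo_depth=0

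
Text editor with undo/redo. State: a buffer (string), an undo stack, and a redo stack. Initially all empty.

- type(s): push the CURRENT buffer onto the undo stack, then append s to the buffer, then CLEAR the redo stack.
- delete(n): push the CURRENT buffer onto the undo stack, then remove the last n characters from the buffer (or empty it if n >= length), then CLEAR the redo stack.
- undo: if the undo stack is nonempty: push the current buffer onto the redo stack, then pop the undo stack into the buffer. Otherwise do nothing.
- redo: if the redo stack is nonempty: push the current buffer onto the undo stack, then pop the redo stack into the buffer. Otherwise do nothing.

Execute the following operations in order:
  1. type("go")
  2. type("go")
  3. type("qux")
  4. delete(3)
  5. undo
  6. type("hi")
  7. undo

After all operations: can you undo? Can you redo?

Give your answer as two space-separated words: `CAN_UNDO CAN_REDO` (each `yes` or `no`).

Answer: yes yes

Derivation:
After op 1 (type): buf='go' undo_depth=1 redo_depth=0
After op 2 (type): buf='gogo' undo_depth=2 redo_depth=0
After op 3 (type): buf='gogoqux' undo_depth=3 redo_depth=0
After op 4 (delete): buf='gogo' undo_depth=4 redo_depth=0
After op 5 (undo): buf='gogoqux' undo_depth=3 redo_depth=1
After op 6 (type): buf='gogoquxhi' undo_depth=4 redo_depth=0
After op 7 (undo): buf='gogoqux' undo_depth=3 redo_depth=1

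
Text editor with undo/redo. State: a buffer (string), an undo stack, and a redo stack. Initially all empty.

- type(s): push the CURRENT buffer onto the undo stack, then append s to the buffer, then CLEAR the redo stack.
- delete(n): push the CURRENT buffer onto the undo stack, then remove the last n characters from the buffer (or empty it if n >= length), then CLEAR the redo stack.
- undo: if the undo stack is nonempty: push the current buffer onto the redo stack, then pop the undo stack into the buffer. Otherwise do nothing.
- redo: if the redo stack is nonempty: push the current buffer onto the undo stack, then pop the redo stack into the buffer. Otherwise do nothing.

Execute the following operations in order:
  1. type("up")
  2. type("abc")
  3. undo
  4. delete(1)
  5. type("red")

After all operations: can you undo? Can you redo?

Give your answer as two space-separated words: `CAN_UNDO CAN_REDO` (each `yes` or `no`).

Answer: yes no

Derivation:
After op 1 (type): buf='up' undo_depth=1 redo_depth=0
After op 2 (type): buf='upabc' undo_depth=2 redo_depth=0
After op 3 (undo): buf='up' undo_depth=1 redo_depth=1
After op 4 (delete): buf='u' undo_depth=2 redo_depth=0
After op 5 (type): buf='ured' undo_depth=3 redo_depth=0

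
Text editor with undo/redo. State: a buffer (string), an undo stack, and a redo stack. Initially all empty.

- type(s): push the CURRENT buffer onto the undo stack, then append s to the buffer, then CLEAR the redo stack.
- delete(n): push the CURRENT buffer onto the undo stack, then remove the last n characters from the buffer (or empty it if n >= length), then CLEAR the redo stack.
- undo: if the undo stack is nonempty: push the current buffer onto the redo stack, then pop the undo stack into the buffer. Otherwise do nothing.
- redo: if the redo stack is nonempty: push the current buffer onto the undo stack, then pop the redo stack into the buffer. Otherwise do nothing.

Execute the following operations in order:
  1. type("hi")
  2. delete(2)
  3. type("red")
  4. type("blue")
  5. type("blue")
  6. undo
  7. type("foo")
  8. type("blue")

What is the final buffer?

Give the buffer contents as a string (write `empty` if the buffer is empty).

After op 1 (type): buf='hi' undo_depth=1 redo_depth=0
After op 2 (delete): buf='(empty)' undo_depth=2 redo_depth=0
After op 3 (type): buf='red' undo_depth=3 redo_depth=0
After op 4 (type): buf='redblue' undo_depth=4 redo_depth=0
After op 5 (type): buf='redblueblue' undo_depth=5 redo_depth=0
After op 6 (undo): buf='redblue' undo_depth=4 redo_depth=1
After op 7 (type): buf='redbluefoo' undo_depth=5 redo_depth=0
After op 8 (type): buf='redbluefooblue' undo_depth=6 redo_depth=0

Answer: redbluefooblue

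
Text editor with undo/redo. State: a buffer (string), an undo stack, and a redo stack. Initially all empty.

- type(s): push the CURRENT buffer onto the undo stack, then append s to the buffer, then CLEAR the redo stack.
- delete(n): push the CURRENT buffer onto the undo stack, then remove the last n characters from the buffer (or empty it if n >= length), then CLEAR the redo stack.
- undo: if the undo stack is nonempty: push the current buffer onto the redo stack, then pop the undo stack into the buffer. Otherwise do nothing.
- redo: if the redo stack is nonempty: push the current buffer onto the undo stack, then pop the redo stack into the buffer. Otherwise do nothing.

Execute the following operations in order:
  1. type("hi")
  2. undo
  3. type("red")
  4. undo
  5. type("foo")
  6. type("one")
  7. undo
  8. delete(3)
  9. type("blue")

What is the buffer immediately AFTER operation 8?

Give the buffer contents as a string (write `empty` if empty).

After op 1 (type): buf='hi' undo_depth=1 redo_depth=0
After op 2 (undo): buf='(empty)' undo_depth=0 redo_depth=1
After op 3 (type): buf='red' undo_depth=1 redo_depth=0
After op 4 (undo): buf='(empty)' undo_depth=0 redo_depth=1
After op 5 (type): buf='foo' undo_depth=1 redo_depth=0
After op 6 (type): buf='fooone' undo_depth=2 redo_depth=0
After op 7 (undo): buf='foo' undo_depth=1 redo_depth=1
After op 8 (delete): buf='(empty)' undo_depth=2 redo_depth=0

Answer: empty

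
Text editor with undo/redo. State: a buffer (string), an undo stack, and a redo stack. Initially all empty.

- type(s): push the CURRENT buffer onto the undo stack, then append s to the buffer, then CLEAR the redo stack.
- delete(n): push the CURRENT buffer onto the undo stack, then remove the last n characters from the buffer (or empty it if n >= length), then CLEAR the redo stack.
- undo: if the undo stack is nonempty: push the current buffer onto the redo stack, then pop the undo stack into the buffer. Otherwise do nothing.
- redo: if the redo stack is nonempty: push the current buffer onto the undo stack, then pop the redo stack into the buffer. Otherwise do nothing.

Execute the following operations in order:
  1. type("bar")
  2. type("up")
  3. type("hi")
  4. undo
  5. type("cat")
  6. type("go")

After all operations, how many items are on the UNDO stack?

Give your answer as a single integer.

After op 1 (type): buf='bar' undo_depth=1 redo_depth=0
After op 2 (type): buf='barup' undo_depth=2 redo_depth=0
After op 3 (type): buf='baruphi' undo_depth=3 redo_depth=0
After op 4 (undo): buf='barup' undo_depth=2 redo_depth=1
After op 5 (type): buf='barupcat' undo_depth=3 redo_depth=0
After op 6 (type): buf='barupcatgo' undo_depth=4 redo_depth=0

Answer: 4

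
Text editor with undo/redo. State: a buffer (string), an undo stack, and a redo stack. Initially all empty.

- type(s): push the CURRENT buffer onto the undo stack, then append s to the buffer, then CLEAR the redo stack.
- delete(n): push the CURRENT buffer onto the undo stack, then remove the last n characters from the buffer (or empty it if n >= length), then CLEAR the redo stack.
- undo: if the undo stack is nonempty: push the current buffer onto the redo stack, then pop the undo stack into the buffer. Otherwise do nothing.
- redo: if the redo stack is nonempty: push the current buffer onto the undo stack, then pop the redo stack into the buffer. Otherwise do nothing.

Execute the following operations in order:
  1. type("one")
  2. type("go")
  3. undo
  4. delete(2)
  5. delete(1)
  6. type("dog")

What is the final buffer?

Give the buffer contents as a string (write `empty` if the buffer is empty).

Answer: dog

Derivation:
After op 1 (type): buf='one' undo_depth=1 redo_depth=0
After op 2 (type): buf='onego' undo_depth=2 redo_depth=0
After op 3 (undo): buf='one' undo_depth=1 redo_depth=1
After op 4 (delete): buf='o' undo_depth=2 redo_depth=0
After op 5 (delete): buf='(empty)' undo_depth=3 redo_depth=0
After op 6 (type): buf='dog' undo_depth=4 redo_depth=0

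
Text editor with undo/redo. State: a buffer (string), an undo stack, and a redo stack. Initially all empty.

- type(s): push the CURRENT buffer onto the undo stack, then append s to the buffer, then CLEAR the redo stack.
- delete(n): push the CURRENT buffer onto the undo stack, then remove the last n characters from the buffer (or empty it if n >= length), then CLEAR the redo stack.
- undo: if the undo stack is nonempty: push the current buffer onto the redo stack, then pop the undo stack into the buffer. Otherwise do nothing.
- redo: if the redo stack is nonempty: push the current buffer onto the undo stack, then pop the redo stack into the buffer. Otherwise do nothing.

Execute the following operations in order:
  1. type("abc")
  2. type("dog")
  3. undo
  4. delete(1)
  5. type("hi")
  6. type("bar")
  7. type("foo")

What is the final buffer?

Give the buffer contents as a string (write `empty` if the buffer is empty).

After op 1 (type): buf='abc' undo_depth=1 redo_depth=0
After op 2 (type): buf='abcdog' undo_depth=2 redo_depth=0
After op 3 (undo): buf='abc' undo_depth=1 redo_depth=1
After op 4 (delete): buf='ab' undo_depth=2 redo_depth=0
After op 5 (type): buf='abhi' undo_depth=3 redo_depth=0
After op 6 (type): buf='abhibar' undo_depth=4 redo_depth=0
After op 7 (type): buf='abhibarfoo' undo_depth=5 redo_depth=0

Answer: abhibarfoo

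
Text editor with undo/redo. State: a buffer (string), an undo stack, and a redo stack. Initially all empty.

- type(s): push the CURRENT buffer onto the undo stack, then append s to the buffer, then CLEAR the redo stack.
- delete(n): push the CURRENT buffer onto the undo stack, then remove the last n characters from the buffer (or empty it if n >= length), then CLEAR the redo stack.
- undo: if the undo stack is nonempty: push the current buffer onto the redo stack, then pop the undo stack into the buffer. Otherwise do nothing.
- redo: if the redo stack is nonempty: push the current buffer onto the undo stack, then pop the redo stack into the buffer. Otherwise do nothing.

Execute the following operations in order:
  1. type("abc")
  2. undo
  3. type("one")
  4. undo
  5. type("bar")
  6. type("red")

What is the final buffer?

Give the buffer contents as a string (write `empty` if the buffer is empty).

After op 1 (type): buf='abc' undo_depth=1 redo_depth=0
After op 2 (undo): buf='(empty)' undo_depth=0 redo_depth=1
After op 3 (type): buf='one' undo_depth=1 redo_depth=0
After op 4 (undo): buf='(empty)' undo_depth=0 redo_depth=1
After op 5 (type): buf='bar' undo_depth=1 redo_depth=0
After op 6 (type): buf='barred' undo_depth=2 redo_depth=0

Answer: barred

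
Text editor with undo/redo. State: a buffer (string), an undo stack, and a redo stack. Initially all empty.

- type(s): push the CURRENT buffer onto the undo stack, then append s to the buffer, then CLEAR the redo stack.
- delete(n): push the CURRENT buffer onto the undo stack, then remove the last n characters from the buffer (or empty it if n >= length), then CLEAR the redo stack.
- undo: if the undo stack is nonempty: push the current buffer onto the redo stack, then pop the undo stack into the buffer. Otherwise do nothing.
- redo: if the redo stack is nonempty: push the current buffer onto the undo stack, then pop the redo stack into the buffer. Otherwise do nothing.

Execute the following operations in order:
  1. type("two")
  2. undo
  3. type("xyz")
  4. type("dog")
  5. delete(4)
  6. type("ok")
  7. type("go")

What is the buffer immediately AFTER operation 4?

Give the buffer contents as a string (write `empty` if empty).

After op 1 (type): buf='two' undo_depth=1 redo_depth=0
After op 2 (undo): buf='(empty)' undo_depth=0 redo_depth=1
After op 3 (type): buf='xyz' undo_depth=1 redo_depth=0
After op 4 (type): buf='xyzdog' undo_depth=2 redo_depth=0

Answer: xyzdog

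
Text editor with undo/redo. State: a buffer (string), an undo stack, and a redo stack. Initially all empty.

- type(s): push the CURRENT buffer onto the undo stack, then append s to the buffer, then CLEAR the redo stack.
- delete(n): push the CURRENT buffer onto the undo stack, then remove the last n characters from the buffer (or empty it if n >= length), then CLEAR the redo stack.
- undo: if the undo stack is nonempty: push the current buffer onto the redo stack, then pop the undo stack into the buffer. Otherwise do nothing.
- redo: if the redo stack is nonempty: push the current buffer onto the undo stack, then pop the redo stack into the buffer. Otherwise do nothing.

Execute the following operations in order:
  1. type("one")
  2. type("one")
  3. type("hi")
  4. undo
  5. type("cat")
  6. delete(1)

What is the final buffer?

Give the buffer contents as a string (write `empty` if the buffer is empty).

Answer: oneoneca

Derivation:
After op 1 (type): buf='one' undo_depth=1 redo_depth=0
After op 2 (type): buf='oneone' undo_depth=2 redo_depth=0
After op 3 (type): buf='oneonehi' undo_depth=3 redo_depth=0
After op 4 (undo): buf='oneone' undo_depth=2 redo_depth=1
After op 5 (type): buf='oneonecat' undo_depth=3 redo_depth=0
After op 6 (delete): buf='oneoneca' undo_depth=4 redo_depth=0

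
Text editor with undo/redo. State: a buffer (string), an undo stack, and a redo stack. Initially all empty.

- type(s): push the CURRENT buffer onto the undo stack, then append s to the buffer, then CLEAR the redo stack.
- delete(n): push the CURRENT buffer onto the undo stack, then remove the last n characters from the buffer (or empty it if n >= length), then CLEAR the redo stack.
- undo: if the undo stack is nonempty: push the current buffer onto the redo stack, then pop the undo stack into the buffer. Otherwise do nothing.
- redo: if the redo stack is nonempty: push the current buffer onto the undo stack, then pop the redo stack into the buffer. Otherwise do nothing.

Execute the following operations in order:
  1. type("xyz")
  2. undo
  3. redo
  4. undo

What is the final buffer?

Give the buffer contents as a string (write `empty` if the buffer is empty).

Answer: empty

Derivation:
After op 1 (type): buf='xyz' undo_depth=1 redo_depth=0
After op 2 (undo): buf='(empty)' undo_depth=0 redo_depth=1
After op 3 (redo): buf='xyz' undo_depth=1 redo_depth=0
After op 4 (undo): buf='(empty)' undo_depth=0 redo_depth=1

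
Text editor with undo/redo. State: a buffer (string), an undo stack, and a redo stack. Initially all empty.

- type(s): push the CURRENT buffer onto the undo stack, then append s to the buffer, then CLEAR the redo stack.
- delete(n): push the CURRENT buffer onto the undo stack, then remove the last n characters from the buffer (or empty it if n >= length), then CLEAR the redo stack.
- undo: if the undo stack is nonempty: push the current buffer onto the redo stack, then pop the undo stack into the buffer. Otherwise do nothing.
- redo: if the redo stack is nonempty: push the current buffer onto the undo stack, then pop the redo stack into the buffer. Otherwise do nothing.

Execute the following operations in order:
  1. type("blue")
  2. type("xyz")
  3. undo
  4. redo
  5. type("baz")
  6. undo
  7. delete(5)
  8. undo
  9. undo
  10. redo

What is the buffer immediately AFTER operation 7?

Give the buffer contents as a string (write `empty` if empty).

After op 1 (type): buf='blue' undo_depth=1 redo_depth=0
After op 2 (type): buf='bluexyz' undo_depth=2 redo_depth=0
After op 3 (undo): buf='blue' undo_depth=1 redo_depth=1
After op 4 (redo): buf='bluexyz' undo_depth=2 redo_depth=0
After op 5 (type): buf='bluexyzbaz' undo_depth=3 redo_depth=0
After op 6 (undo): buf='bluexyz' undo_depth=2 redo_depth=1
After op 7 (delete): buf='bl' undo_depth=3 redo_depth=0

Answer: bl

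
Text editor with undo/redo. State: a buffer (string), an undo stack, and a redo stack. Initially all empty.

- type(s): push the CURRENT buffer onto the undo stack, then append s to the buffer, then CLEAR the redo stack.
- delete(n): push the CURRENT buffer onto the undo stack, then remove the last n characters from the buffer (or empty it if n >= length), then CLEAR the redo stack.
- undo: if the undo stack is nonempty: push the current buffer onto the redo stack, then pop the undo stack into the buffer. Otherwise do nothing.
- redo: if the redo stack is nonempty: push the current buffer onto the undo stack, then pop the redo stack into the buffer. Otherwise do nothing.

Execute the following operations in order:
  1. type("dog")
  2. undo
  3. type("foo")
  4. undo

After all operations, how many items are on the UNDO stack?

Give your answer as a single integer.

Answer: 0

Derivation:
After op 1 (type): buf='dog' undo_depth=1 redo_depth=0
After op 2 (undo): buf='(empty)' undo_depth=0 redo_depth=1
After op 3 (type): buf='foo' undo_depth=1 redo_depth=0
After op 4 (undo): buf='(empty)' undo_depth=0 redo_depth=1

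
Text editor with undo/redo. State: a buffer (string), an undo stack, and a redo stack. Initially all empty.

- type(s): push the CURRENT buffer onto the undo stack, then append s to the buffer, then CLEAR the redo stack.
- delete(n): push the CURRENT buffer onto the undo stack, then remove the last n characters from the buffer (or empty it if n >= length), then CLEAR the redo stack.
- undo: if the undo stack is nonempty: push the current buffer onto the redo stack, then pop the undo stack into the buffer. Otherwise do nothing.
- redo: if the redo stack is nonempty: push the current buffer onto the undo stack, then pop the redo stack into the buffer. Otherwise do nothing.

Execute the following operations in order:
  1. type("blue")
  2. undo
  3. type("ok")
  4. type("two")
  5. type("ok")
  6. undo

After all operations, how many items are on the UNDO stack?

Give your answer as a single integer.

Answer: 2

Derivation:
After op 1 (type): buf='blue' undo_depth=1 redo_depth=0
After op 2 (undo): buf='(empty)' undo_depth=0 redo_depth=1
After op 3 (type): buf='ok' undo_depth=1 redo_depth=0
After op 4 (type): buf='oktwo' undo_depth=2 redo_depth=0
After op 5 (type): buf='oktwook' undo_depth=3 redo_depth=0
After op 6 (undo): buf='oktwo' undo_depth=2 redo_depth=1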